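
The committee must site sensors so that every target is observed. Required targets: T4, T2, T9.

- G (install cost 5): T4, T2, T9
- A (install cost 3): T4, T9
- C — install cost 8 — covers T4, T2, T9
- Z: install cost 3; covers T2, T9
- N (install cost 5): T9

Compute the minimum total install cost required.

5

The greedy cost-per-new-target heuristic would pick A and Z for 6, but a cheaper cover exists.
G alone covers T4, T2, T9 — every target.
Total install cost: 5.
No cover costs less than 5.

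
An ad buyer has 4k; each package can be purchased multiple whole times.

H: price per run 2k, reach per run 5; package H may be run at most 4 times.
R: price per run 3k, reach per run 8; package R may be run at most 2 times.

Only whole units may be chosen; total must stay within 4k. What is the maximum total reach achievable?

This is a bounded integer knapsack.
Take 2×H: price 4 ≤ 4, reach 2·5 = 10.
No other integer combination yields more.

10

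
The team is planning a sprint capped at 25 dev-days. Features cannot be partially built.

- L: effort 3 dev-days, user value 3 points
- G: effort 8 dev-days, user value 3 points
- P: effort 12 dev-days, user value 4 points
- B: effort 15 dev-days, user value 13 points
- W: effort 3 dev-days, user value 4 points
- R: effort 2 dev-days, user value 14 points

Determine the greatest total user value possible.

34

This is a 0-1 knapsack instance.
Take L, B, W, and R: effort 3 + 15 + 3 + 2 = 23 ≤ 25, user value 3 + 13 + 4 + 14 = 34.
No other feasible combination does better.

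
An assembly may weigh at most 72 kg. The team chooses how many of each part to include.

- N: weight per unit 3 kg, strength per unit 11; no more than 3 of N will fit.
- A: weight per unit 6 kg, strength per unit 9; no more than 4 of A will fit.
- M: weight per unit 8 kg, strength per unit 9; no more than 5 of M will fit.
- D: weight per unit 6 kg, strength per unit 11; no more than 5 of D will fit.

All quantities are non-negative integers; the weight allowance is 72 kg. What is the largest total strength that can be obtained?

133

N has the best ratio (11/3); taking only N gives at most 3×11 = 33 (stopped by the supply cap of 3).
Mixing does better — 3×N, 4×A, 1×M, and 5×D: weight 71 ≤ 72, strength 3·11 + 4·9 + 1·9 + 5·11 = 133.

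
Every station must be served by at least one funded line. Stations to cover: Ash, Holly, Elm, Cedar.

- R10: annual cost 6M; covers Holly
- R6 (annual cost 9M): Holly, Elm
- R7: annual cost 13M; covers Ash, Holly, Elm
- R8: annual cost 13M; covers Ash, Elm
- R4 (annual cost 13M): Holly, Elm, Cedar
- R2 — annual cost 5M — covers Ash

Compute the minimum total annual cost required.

18

Choose R4 and R2: together they cover Ash, Holly, Elm, Cedar — every station.
Total annual cost: 13 + 5 = 18.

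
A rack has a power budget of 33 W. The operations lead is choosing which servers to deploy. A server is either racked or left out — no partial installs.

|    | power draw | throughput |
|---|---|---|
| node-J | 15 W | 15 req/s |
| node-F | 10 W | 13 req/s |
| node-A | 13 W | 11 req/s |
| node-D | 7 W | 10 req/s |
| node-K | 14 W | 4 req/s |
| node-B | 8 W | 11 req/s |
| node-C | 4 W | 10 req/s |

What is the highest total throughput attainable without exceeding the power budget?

44

Take node-F, node-D, node-B, and node-C: power draw 10 + 7 + 8 + 4 = 29 ≤ 33, throughput 13 + 10 + 11 + 10 = 44.
No other feasible combination does better.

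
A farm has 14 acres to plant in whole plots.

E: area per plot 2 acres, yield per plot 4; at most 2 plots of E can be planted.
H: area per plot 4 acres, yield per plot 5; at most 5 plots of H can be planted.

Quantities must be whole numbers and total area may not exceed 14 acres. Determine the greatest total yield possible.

19

E has the best ratio (4/2); taking only E gives at most 2×4 = 8 (stopped by the supply cap of 2).
Mixing does better — 1×E and 3×H: area 14 ≤ 14, yield 1·4 + 3·5 = 19.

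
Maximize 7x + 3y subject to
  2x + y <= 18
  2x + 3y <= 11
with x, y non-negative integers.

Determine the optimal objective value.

The continuous relaxation peaks at (5.5, 0) with value 38.50; rounding to a feasible lattice point costs some objective.
(x,y)=(5,0): 2·5+1·0=10≤18, 2·5+3·0=10≤11, objective 35.
(x,y)=(4,1): 2·4+1·1=9≤18, 2·4+3·1=11≤11, objective 31.
(x,y)=(4,0): 2·4+1·0=8≤18, 2·4+3·0=8≤11, objective 28.
No feasible integer point exceeds 35.

35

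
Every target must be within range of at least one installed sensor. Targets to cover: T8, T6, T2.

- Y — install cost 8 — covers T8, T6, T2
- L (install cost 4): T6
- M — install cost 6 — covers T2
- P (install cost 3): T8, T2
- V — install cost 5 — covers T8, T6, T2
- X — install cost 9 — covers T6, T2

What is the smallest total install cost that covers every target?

5

The greedy cost-per-new-target heuristic would pick P and L for 7, but a cheaper cover exists.
V alone covers T8, T6, T2 — every target.
Total install cost: 5.
No cover costs less than 5.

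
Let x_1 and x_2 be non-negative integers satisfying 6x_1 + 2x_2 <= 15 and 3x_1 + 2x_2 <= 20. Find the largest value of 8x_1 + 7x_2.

49

Relaxing integrality, the LP optimum is 52.50 at (x_1,x_2) = (0, 7.5), which is not an integer point.
(x_1,x_2)=(0,7): 6·0+2·7=14≤15, 3·0+2·7=14≤20, objective 49.
(x_1,x_2)=(0,6): 6·0+2·6=12≤15, 3·0+2·6=12≤20, objective 42.
The best lattice point is (0,7), giving 49.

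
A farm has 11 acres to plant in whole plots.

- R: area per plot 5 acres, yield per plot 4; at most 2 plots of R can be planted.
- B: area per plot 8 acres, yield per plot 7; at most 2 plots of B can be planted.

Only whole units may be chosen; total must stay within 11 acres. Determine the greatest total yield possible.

8

B has the best ratio (7/8); taking only B gives at most 1×7 = 7 (stopped by the area limit).
Mixing does better — 2×R: area 10 ≤ 11, yield 2·4 = 8.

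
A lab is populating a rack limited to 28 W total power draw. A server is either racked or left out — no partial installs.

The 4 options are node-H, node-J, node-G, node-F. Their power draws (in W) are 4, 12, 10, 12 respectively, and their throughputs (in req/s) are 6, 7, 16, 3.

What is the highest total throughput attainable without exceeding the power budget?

Take node-H, node-J, and node-G: power draw 4 + 12 + 10 = 26 ≤ 28, throughput 6 + 7 + 16 = 29.
No other feasible combination does better.

29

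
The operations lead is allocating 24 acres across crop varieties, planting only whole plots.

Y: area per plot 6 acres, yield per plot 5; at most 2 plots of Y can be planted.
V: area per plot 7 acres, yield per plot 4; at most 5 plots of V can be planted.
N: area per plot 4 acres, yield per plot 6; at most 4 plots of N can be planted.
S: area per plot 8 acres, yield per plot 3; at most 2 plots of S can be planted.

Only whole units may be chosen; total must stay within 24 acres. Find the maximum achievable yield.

29

This is a bounded integer knapsack.
1×Y and 4×N: area 22 ≤ 24, yield 1·5 + 4·6 = 29.
1×V and 4×N: area 23 ≤ 24, yield 1·4 + 4·6 = 28.
Best is 29.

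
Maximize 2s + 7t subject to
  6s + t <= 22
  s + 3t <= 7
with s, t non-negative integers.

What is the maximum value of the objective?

Relaxing integrality, the LP optimum is 16.33 at (s,t) = (0, 2.33), which is not an integer point.
(s,t)=(1,2): 6·1+1·2=8≤22, 1·1+3·2=7≤7, objective 16.
(s,t)=(0,2): 6·0+1·2=2≤22, 1·0+3·2=6≤7, objective 14.
(s,t)=(2,1): 6·2+1·1=13≤22, 1·2+3·1=5≤7, objective 11.
Maximum is 16 at (s,t)=(1,2).

16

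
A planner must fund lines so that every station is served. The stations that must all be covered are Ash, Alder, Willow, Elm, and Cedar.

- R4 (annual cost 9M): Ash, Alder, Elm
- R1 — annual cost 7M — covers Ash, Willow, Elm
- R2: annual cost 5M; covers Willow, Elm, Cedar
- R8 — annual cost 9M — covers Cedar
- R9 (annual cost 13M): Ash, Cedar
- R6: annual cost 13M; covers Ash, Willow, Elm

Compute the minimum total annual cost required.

14

This is an integer covering problem.
Choose R4 and R2: together they cover Ash, Alder, Willow, Elm, Cedar — every station.
Total annual cost: 9 + 5 = 14.
No cover costs less than 14.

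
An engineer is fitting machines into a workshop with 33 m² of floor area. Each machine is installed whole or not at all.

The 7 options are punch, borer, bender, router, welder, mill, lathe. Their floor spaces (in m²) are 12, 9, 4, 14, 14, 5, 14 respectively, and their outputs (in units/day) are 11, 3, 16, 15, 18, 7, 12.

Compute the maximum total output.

49

Allowing fractional choices, the relaxed optimum would be about 51.7, but machines are indivisible.
punch + bender + welder: floor space 12 + 4 + 14 = 30 ≤ 33, output 11 + 16 + 18 = 45.
bender + router + welder: floor space 4 + 14 + 14 = 32 ≤ 33, output 16 + 15 + 18 = 49.
bender + welder + lathe: floor space 4 + 14 + 14 = 32 ≤ 33, output 16 + 18 + 12 = 46.
Best is bender, router, and welder with total output 49.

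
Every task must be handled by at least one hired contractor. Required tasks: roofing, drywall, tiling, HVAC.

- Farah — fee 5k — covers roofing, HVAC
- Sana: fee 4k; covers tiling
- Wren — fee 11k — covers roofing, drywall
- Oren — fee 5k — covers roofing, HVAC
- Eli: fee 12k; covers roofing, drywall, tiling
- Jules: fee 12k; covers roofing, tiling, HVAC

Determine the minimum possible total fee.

The greedy cost-per-new-task heuristic would pick Farah, Sana, and Wren for 20, but a cheaper cover exists.
Choose Farah and Eli: together they cover roofing, drywall, tiling, HVAC — every task.
Total fee: 5 + 12 = 17.
No cover costs less than 17.

17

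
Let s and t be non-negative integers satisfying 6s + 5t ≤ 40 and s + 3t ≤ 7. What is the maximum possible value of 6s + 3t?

Relaxing integrality, the LP optimum is 40.00 at (s,t) = (6.67, 0), which is not an integer point.
(s,t)=(6,0): 6·6+5·0=36≤40, 1·6+3·0=6≤7, objective 36.
(s,t)=(5,0): 6·5+5·0=30≤40, 1·5+3·0=5≤7, objective 30.
No feasible integer point exceeds 36.

36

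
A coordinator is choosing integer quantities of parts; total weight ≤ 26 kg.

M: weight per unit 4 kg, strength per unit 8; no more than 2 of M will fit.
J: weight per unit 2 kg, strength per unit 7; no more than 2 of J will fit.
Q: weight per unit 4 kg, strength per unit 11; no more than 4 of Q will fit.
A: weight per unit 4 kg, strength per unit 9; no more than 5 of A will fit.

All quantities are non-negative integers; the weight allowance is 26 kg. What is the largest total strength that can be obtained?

Take 1×J, 4×Q, and 2×A: weight 26 ≤ 26, strength 1·7 + 4·11 + 2·9 = 69.
No other integer combination yields more.

69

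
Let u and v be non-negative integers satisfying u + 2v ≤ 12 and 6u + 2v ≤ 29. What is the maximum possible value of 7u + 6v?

(u,v)=(3,4) is feasible, giving 45.
(u,v)=(2,5) is feasible, giving 44.
Maximum is 45 at (u,v)=(3,4).

45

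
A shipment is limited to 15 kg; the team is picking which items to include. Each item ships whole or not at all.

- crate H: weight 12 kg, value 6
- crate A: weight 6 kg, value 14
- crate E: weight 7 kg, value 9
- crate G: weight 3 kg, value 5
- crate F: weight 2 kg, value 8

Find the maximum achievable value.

31

Allowing fractional choices, the relaxed optimum would be about 32.1, but items are indivisible.
crate A + crate E + crate F: weight 6 + 7 + 2 = 15 ≤ 15, value 14 + 9 + 8 = 31.
crate A + crate G + crate F: weight 6 + 3 + 2 = 11 ≤ 15, value 14 + 5 + 8 = 27.
Best is crate A, crate E, and crate F with total value 31.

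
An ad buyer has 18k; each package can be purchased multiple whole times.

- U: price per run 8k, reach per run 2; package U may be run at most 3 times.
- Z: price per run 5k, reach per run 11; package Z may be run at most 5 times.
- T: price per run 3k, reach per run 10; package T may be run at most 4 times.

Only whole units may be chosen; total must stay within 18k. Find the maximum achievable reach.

51

Take 1×Z and 4×T: price 17 ≤ 18, reach 1·11 + 4·10 = 51.
T has the best ratio (10/3) and is taken to its limit of 4; remaining capacity is filled optimally with the others.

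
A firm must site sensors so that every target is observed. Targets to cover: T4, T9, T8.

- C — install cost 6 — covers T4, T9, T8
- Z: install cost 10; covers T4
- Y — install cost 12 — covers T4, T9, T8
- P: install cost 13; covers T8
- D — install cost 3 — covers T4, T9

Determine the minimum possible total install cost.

The greedy cost-per-new-target heuristic would pick D and C for 9, but a cheaper cover exists.
C alone covers T4, T9, T8 — every target.
Total install cost: 6.
No cover costs less than 6.

6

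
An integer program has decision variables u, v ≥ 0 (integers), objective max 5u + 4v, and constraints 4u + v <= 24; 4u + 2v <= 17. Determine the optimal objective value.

32

(u,v)=(0,8): 4·0+1·8=8≤24, 4·0+2·8=16≤17, objective 32.
(u,v)=(0,7): 4·0+1·7=7≤24, 4·0+2·7=14≤17, objective 28.
Maximum is 32 at (u,v)=(0,8).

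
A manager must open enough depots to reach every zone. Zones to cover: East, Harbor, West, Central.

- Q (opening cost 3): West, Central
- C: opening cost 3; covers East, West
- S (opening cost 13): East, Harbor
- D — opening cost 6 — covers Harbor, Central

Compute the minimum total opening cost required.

9

The greedy cost-per-new-zone heuristic would pick Q, C, and D for 12, but a cheaper cover exists.
Choose C and D: together they cover East, Harbor, West, Central — every zone.
Total opening cost: 3 + 6 = 9.
No cover costs less than 9.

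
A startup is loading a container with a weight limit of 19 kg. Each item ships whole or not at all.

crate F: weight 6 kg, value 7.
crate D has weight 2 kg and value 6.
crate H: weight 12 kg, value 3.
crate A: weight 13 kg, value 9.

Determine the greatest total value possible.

Treat it as a binary knapsack problem.
Allowing fractional choices, the relaxed optimum would be about 20.6, but items are indivisible.
crate D + crate A: weight 2 + 13 = 15 ≤ 19, value 6 + 9 = 15.
crate F + crate D: weight 6 + 2 = 8 ≤ 19, value 7 + 6 = 13.
crate F + crate A: weight 6 + 13 = 19 ≤ 19, value 7 + 9 = 16.
Best is crate F and crate A with total value 16.

16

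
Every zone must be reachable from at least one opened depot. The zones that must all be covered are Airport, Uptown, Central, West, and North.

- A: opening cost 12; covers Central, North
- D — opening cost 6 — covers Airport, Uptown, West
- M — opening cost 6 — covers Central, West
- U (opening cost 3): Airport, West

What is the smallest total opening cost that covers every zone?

The greedy cost-per-new-zone heuristic would pick U, A, and D for 21, but a cheaper cover exists.
Choose A and D: together they cover Airport, Uptown, Central, West, North — every zone.
Total opening cost: 12 + 6 = 18.
No cover costs less than 18.

18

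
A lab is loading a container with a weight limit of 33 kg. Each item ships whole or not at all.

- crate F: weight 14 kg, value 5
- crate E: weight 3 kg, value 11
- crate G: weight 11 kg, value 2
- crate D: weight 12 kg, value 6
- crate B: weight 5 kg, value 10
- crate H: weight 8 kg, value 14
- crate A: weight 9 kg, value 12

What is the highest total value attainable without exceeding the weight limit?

crate E + crate D + crate B + crate H: weight 3 + 12 + 5 + 8 = 28 ≤ 33, value 11 + 6 + 10 + 14 = 41.
crate E + crate B + crate H + crate A: weight 3 + 5 + 8 + 9 = 25 ≤ 33, value 11 + 10 + 14 + 12 = 47.
crate E + crate D + crate H + crate A: weight 3 + 12 + 8 + 9 = 32 ≤ 33, value 11 + 6 + 14 + 12 = 43.
Best is crate E, crate B, crate H, and crate A with total value 47.

47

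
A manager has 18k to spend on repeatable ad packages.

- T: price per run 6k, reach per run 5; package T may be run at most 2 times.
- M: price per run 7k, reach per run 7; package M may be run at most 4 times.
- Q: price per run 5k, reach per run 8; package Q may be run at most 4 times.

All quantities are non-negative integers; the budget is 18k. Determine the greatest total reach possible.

24

1×M and 2×Q: price 17 ≤ 18, reach 1·7 + 2·8 = 23.
3×Q: price 15 ≤ 18, reach 3·8 = 24.
Best is 24.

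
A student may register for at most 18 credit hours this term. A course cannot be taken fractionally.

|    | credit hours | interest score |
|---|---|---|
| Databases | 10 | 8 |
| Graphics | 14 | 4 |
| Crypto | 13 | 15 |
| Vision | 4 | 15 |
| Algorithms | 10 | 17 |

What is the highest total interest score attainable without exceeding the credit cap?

Crypto + Vision: credit hours 13 + 4 = 17 ≤ 18, interest score 15 + 15 = 30.
Vision + Algorithms: credit hours 4 + 10 = 14 ≤ 18, interest score 15 + 17 = 32.
Databases + Vision: credit hours 10 + 4 = 14 ≤ 18, interest score 8 + 15 = 23.
Best is Vision and Algorithms with total interest score 32.

32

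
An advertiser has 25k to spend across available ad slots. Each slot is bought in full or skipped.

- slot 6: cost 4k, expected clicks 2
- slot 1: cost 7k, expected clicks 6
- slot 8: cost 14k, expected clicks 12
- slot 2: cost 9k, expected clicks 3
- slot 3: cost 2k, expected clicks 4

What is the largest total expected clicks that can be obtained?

slot 8 + slot 2 + slot 3: cost 14 + 9 + 2 = 25 ≤ 25, expected clicks 12 + 3 + 4 = 19.
slot 6 + slot 1 + slot 8: cost 4 + 7 + 14 = 25 ≤ 25, expected clicks 2 + 6 + 12 = 20.
slot 1 + slot 8 + slot 3: cost 7 + 14 + 2 = 23 ≤ 25, expected clicks 6 + 12 + 4 = 22.
Best is slot 1, slot 8, and slot 3 with total expected clicks 22.

22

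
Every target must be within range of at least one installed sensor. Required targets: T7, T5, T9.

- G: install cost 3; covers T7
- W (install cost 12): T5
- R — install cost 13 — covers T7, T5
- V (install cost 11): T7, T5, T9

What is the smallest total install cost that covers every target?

11

The greedy cost-per-new-target heuristic would pick G and V for 14, but a cheaper cover exists.
V alone covers T7, T5, T9 — every target.
Total install cost: 11.
No cover costs less than 11.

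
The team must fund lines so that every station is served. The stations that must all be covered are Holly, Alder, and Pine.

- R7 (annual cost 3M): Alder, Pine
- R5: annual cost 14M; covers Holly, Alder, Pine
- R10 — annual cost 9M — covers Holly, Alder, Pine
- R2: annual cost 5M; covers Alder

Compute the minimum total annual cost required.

The greedy cost-per-new-station heuristic would pick R7 and R10 for 12, but a cheaper cover exists.
R10 alone covers Holly, Alder, Pine — every station.
Total annual cost: 9.
No cover costs less than 9.

9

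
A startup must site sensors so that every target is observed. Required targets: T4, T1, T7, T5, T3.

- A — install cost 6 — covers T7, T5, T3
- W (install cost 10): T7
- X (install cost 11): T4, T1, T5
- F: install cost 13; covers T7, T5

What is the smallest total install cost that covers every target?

Choose A and X: together they cover T4, T1, T7, T5, T3 — every target.
Total install cost: 6 + 11 = 17.
No cover costs less than 17.

17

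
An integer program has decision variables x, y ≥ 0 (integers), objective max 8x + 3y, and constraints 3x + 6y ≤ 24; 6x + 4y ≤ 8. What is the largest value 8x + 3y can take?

(x,y)=(1,0): 3·1+6·0=3≤24, 6·1+4·0=6≤8, objective 8.
(x,y)=(0,1): 3·0+6·1=6≤24, 6·0+4·1=4≤8, objective 3.
(x,y)=(0,0): 3·0+6·0=0≤24, 6·0+4·0=0≤8, objective 0.
No feasible integer point exceeds 8.

8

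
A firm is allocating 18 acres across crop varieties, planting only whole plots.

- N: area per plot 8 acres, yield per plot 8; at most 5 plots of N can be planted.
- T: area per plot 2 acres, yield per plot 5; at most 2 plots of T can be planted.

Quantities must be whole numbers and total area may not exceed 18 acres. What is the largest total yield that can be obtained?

This is a bounded integer knapsack.
1×N and 2×T: area 12 ≤ 18, yield 1·8 + 2·5 = 18.
2×N and 1×T: area 18 ≤ 18, yield 2·8 + 1·5 = 21.
Best is 21.

21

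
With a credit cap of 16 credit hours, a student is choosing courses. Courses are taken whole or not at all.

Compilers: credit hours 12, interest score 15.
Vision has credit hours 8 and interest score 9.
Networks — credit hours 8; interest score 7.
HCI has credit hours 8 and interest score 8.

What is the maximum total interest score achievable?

Allowing fractional choices, the relaxed optimum would be about 19.5, but courses are indivisible.
Vision + HCI: credit hours 8 + 8 = 16 ≤ 16, interest score 9 + 8 = 17.
Vision + Networks: credit hours 8 + 8 = 16 ≤ 16, interest score 9 + 7 = 16.
Compilers: credit hours 12 ≤ 16, interest score 15.
Best is Vision and HCI with total interest score 17.

17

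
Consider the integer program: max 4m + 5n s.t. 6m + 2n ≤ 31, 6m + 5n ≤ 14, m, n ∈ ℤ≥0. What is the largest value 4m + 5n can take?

Relaxing integrality, the LP optimum is 14.00 at (m,n) = (0, 2.8), which is not an integer point.
(m,n)=(0,2): 6·0+2·2=4≤31, 6·0+5·2=10≤14, objective 10.
(m,n)=(1,1): 6·1+2·1=8≤31, 6·1+5·1=11≤14, objective 9.
Maximum is 10 at (m,n)=(0,2).

10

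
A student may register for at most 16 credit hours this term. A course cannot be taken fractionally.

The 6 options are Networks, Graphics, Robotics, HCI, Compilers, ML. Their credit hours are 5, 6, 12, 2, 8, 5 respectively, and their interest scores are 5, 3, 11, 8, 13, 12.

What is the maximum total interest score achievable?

Allowing fractional choices, the relaxed optimum would be about 34.0, but courses are indivisible.
Networks + HCI + Compilers: credit hours 5 + 2 + 8 = 15 ≤ 16, interest score 5 + 8 + 13 = 26.
Networks + HCI + ML: credit hours 5 + 2 + 5 = 12 ≤ 16, interest score 5 + 8 + 12 = 25.
HCI + Compilers + ML: credit hours 2 + 8 + 5 = 15 ≤ 16, interest score 8 + 13 + 12 = 33.
Best is HCI, Compilers, and ML with total interest score 33.

33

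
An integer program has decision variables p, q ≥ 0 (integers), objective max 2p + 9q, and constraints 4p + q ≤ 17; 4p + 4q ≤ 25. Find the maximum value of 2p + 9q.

54

The continuous relaxation peaks at (0, 6.25) with value 56.25; rounding to a feasible lattice point costs some objective.
(p,q)=(0,6): 4·0+1·6=6≤17, 4·0+4·6=24≤25, objective 54.
(p,q)=(1,5): 4·1+1·5=9≤17, 4·1+4·5=24≤25, objective 47.
(p,q)=(0,5): 4·0+1·5=5≤17, 4·0+4·5=20≤25, objective 45.
No feasible integer point exceeds 54.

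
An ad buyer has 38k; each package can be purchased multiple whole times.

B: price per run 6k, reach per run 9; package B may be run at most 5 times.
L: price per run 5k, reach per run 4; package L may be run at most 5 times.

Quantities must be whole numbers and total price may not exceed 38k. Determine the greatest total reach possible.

B has the best ratio (9/6); taking only B gives at most 5×9 = 45 (stopped by the supply cap of 5).
Mixing does better — 5×B and 1×L: price 35 ≤ 38, reach 5·9 + 1·4 = 49.

49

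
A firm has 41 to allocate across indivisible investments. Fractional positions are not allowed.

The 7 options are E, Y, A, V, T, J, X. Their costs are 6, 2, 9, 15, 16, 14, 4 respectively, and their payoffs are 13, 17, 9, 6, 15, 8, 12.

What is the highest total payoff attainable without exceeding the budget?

66

Allowing fractional choices, the relaxed optimum would be about 68.3, but investments are indivisible.
E + Y + T + X: cost 6 + 2 + 16 + 4 = 28 ≤ 41, payoff 13 + 17 + 15 + 12 = 57.
E + Y + A + T + X: cost 6 + 2 + 9 + 16 + 4 = 37 ≤ 41, payoff 13 + 17 + 9 + 15 + 12 = 66.
E + Y + A + J + X: cost 6 + 2 + 9 + 14 + 4 = 35 ≤ 41, payoff 13 + 17 + 9 + 8 + 12 = 59.
Best is E, Y, A, T, and X with total payoff 66.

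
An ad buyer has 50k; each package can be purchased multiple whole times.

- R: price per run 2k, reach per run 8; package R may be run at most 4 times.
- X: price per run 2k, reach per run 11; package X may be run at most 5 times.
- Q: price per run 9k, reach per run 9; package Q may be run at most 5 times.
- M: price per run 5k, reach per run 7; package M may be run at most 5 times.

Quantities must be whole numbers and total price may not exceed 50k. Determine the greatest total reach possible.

This is a bounded integer knapsack.
4×R, 5×X, 1×Q, and 4×M: price 47 ≤ 50, reach 4·8 + 5·11 + 1·9 + 4·7 = 124.
3×R, 5×X, 1×Q, and 5×M: price 50 ≤ 50, reach 3·8 + 5·11 + 1·9 + 5·7 = 123.
Best is 124.

124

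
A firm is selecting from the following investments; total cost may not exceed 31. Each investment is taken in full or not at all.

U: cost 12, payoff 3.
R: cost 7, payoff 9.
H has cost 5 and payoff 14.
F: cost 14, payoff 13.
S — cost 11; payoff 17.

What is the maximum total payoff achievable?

Take H, F, and S: cost 5 + 14 + 11 = 30 ≤ 31, payoff 14 + 13 + 17 = 44.
No other feasible combination does better.

44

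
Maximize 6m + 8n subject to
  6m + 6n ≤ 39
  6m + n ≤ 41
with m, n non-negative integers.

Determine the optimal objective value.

48

The continuous relaxation peaks at (0, 6.5) with value 52.00; rounding to a feasible lattice point costs some objective.
(m,n)=(0,6): 6·0+6·6=36≤39, 6·0+1·6=6≤41, objective 48.
(m,n)=(1,5): 6·1+6·5=36≤39, 6·1+1·5=11≤41, objective 46.
The best lattice point is (0,6), giving 48.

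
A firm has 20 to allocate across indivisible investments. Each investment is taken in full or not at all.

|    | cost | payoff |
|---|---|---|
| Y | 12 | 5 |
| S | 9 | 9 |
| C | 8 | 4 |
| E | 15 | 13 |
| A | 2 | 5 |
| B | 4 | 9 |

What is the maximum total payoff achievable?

23

Take S, A, and B: cost 9 + 2 + 4 = 15 ≤ 20, payoff 9 + 5 + 9 = 23.
No other feasible combination does better.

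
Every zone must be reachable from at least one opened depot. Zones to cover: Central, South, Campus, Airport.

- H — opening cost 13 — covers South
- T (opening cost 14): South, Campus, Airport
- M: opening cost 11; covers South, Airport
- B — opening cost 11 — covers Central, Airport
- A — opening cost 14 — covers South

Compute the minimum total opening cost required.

Choose T and B: together they cover Central, South, Campus, Airport — every zone.
Total opening cost: 14 + 11 = 25.
No cover costs less than 25.

25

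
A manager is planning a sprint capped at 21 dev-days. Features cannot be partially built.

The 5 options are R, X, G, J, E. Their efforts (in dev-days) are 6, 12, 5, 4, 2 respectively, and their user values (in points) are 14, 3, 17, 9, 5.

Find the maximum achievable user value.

45

Take R, G, J, and E: effort 6 + 5 + 4 + 2 = 17 ≤ 21, user value 14 + 17 + 9 + 5 = 45.
No other feasible combination does better.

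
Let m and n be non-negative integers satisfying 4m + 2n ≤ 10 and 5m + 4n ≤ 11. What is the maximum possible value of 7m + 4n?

Relaxing integrality, the LP optimum is 15.40 at (m,n) = (2.2, 0), which is not an integer point.
(m,n)=(2,0): 4·2+2·0=8≤10, 5·2+4·0=10≤11, objective 14.
(m,n)=(1,1): 4·1+2·1=6≤10, 5·1+4·1=9≤11, objective 11.
(m,n)=(1,0): 4·1+2·0=4≤10, 5·1+4·0=5≤11, objective 7.
The best lattice point is (2,0), giving 14.

14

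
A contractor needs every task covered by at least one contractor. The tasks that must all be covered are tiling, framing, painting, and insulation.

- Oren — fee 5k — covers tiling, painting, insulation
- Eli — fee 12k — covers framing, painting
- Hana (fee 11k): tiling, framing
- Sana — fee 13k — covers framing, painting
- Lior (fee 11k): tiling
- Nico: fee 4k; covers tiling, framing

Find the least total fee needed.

9

Choose Oren and Nico: together they cover tiling, framing, painting, insulation — every task.
Total fee: 5 + 4 = 9.
No cover costs less than 9.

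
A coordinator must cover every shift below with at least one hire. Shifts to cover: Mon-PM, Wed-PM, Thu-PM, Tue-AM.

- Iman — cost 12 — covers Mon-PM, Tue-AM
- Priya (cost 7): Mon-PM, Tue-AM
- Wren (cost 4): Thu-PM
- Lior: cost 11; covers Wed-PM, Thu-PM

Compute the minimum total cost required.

The greedy cost-per-new-shift heuristic would pick Priya, Wren, and Lior for 22, but a cheaper cover exists.
Choose Priya and Lior: together they cover Mon-PM, Wed-PM, Thu-PM, Tue-AM — every shift.
Total cost: 7 + 11 = 18.
No cover costs less than 18.

18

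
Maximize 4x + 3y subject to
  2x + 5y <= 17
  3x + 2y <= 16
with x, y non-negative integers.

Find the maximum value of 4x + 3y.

20

(x,y)=(5,0): 2·5+5·0=10≤17, 3·5+2·0=15≤16, objective 20.
(x,y)=(4,1): 2·4+5·1=13≤17, 3·4+2·1=14≤16, objective 19.
(x,y)=(3,2): 2·3+5·2=16≤17, 3·3+2·2=13≤16, objective 18.
No feasible integer point exceeds 20.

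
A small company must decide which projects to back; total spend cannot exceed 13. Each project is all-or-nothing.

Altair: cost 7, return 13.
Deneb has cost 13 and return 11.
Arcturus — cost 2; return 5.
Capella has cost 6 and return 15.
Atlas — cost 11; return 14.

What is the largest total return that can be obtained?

28

Take Altair and Capella: cost 7 + 6 = 13 ≤ 13, return 13 + 15 = 28.
No other feasible combination does better.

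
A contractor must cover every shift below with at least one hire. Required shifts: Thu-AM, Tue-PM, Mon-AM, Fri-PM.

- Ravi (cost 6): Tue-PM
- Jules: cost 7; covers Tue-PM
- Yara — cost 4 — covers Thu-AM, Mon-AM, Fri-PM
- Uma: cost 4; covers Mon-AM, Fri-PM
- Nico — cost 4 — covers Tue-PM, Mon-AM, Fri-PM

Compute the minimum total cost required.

Choose Yara and Nico: together they cover Thu-AM, Tue-PM, Mon-AM, Fri-PM — every shift.
Total cost: 4 + 4 = 8.

8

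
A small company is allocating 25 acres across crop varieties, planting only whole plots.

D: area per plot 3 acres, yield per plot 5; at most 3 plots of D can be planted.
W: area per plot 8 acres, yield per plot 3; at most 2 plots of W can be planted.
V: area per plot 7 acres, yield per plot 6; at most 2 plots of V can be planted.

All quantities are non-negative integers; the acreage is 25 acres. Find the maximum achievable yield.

27

Take 3×D and 2×V: area 23 ≤ 25, yield 3·5 + 2·6 = 27.
D has the best ratio (5/3) and is taken to its limit of 3; remaining capacity is filled optimally with the others.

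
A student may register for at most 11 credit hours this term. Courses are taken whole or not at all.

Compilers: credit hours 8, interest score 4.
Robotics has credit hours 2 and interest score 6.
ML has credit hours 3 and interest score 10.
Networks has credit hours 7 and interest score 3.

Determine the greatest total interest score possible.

Compilers + ML: credit hours 8 + 3 = 11 ≤ 11, interest score 4 + 10 = 14.
ML + Networks: credit hours 3 + 7 = 10 ≤ 11, interest score 10 + 3 = 13.
Robotics + ML: credit hours 2 + 3 = 5 ≤ 11, interest score 6 + 10 = 16.
Best is Robotics and ML with total interest score 16.

16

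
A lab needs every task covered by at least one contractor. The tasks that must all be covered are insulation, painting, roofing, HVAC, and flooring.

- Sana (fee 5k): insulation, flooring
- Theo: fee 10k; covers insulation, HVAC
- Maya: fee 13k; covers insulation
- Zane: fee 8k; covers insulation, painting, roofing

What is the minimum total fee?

23

This is an integer covering problem.
Choose Sana, Theo, and Zane: together they cover insulation, painting, roofing, HVAC, flooring — every task.
Total fee: 5 + 10 + 8 = 23.
No cover costs less than 23.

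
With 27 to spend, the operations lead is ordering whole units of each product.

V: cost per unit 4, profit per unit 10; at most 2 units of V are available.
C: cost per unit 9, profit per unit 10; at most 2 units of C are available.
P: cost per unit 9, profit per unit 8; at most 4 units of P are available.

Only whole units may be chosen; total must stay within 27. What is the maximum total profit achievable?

40

Take 2×V and 2×C: cost 26 ≤ 27, profit 2·10 + 2·10 = 40.
V has the best ratio (10/4) and is taken to its limit of 2; remaining capacity is filled optimally with the others.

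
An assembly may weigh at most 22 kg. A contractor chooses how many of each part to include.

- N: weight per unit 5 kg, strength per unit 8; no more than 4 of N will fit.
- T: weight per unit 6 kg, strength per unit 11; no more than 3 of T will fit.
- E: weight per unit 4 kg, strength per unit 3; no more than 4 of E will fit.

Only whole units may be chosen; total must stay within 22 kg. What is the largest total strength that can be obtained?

T has the best ratio (11/6); taking only T gives at most 3×11 = 33 (stopped by the weight limit).
Mixing does better — 2×N and 2×T: weight 22 ≤ 22, strength 2·8 + 2·11 = 38.

38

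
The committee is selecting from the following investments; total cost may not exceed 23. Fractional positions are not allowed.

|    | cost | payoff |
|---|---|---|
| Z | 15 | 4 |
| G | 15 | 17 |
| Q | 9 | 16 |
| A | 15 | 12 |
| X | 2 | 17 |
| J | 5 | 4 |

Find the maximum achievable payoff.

Allowing fractional choices, the relaxed optimum would be about 46.6, but investments are indivisible.
G + X: cost 15 + 2 = 17 ≤ 23, payoff 17 + 17 = 34.
Q + X + J: cost 9 + 2 + 5 = 16 ≤ 23, payoff 16 + 17 + 4 = 37.
G + X + J: cost 15 + 2 + 5 = 22 ≤ 23, payoff 17 + 17 + 4 = 38.
Best is G, X, and J with total payoff 38.

38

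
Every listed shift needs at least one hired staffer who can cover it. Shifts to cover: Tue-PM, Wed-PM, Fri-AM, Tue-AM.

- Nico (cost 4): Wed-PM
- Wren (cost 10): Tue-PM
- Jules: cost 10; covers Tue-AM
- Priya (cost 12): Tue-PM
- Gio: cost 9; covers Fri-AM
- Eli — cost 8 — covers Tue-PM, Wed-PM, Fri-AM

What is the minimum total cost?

18

Choose Jules and Eli: together they cover Tue-PM, Wed-PM, Fri-AM, Tue-AM — every shift.
Total cost: 10 + 8 = 18.
No cover costs less than 18.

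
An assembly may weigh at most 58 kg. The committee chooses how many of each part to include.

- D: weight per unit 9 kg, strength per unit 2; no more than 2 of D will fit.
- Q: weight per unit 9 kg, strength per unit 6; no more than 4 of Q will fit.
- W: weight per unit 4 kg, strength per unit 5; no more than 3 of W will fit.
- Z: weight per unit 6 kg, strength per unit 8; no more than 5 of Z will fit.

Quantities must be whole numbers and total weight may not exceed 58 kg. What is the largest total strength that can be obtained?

62

This is a bounded integer knapsack.
2×Q, 2×W, and 5×Z: weight 56 ≤ 58, strength 2·6 + 2·5 + 5·8 = 62.
1×Q, 3×W, and 5×Z: weight 51 ≤ 58, strength 1·6 + 3·5 + 5·8 = 61.
Best is 62.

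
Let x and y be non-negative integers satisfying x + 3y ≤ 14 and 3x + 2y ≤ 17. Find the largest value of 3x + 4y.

Relaxing integrality, the LP optimum is 24.14 at (x,y) = (3.29, 3.57), which is not an integer point.
(x,y)=(2,4) is feasible, giving 22.
(x,y)=(3,3) is feasible, giving 21.
(x,y)=(4,2) is feasible, giving 20.
The best lattice point is (2,4), giving 22.

22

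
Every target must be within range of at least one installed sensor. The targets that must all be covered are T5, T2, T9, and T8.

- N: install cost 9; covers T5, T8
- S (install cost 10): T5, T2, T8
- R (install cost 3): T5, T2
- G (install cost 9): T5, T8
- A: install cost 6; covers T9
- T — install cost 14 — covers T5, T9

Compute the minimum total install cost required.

The greedy cost-per-new-target heuristic would pick R, A, and N for 18, but a cheaper cover exists.
Choose S and A: together they cover T5, T2, T9, T8 — every target.
Total install cost: 10 + 6 = 16.
No cover costs less than 16.

16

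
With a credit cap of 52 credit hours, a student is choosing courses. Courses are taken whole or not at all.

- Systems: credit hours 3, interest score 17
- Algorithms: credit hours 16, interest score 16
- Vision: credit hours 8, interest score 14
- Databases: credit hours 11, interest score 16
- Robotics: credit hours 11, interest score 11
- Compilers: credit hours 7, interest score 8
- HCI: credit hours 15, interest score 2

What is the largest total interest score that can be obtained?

74

Systems + Algorithms + Vision + Databases + Compilers: credit hours 3 + 16 + 8 + 11 + 7 = 45 ≤ 52, interest score 17 + 16 + 14 + 16 + 8 = 71.
Systems + Algorithms + Vision + Databases + Robotics: credit hours 3 + 16 + 8 + 11 + 11 = 49 ≤ 52, interest score 17 + 16 + 14 + 16 + 11 = 74.
Best is Systems, Algorithms, Vision, Databases, and Robotics with total interest score 74.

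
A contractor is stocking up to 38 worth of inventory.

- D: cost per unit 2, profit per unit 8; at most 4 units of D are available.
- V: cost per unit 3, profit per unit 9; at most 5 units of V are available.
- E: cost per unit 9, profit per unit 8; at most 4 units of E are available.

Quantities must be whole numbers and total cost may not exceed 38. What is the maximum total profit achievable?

This is a bounded integer knapsack.
4×D, 5×V, and 1×E: cost 32 ≤ 38, profit 4·8 + 5·9 + 1·8 = 85.
4×D, 4×V, and 2×E: cost 38 ≤ 38, profit 4·8 + 4·9 + 2·8 = 84.
Best is 85.

85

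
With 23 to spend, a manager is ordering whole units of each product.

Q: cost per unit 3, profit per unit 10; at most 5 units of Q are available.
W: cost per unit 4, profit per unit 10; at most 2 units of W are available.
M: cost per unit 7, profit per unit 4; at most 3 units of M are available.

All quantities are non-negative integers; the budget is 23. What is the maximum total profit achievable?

4×Q and 2×W: cost 20 ≤ 23, profit 4·10 + 2·10 = 60.
5×Q and 2×W: cost 23 ≤ 23, profit 5·10 + 2·10 = 70.
Best is 70.

70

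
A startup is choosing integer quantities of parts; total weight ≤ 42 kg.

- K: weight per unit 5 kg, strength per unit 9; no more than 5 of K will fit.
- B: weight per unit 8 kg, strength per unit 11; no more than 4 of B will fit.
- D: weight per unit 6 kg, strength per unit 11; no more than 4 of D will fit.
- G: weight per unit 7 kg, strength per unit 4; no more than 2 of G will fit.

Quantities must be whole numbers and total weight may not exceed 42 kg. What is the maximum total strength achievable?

73

This is a bounded integer knapsack.
3×K and 4×D: weight 39 ≤ 42, strength 3·9 + 4·11 = 71.
2×K, 1×B, and 4×D: weight 42 ≤ 42, strength 2·9 + 1·11 + 4·11 = 73.
Best is 73.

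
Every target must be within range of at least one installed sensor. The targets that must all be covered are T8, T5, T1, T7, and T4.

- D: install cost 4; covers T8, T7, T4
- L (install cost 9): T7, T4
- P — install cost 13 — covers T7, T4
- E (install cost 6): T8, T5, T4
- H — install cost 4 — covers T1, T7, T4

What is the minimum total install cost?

10

The greedy cost-per-new-target heuristic would pick D, H, and E for 14, but a cheaper cover exists.
Choose E and H: together they cover T8, T5, T1, T7, T4 — every target.
Total install cost: 6 + 4 = 10.
No cover costs less than 10.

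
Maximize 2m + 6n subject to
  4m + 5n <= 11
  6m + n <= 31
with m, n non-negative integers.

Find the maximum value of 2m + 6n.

(m,n)=(0,2): 4·0+5·2=10≤11, 6·0+1·2=2≤31, objective 12.
(m,n)=(1,1): 4·1+5·1=9≤11, 6·1+1·1=7≤31, objective 8.
(m,n)=(0,1): 4·0+5·1=5≤11, 6·0+1·1=1≤31, objective 6.
Maximum is 12 at (m,n)=(0,2).

12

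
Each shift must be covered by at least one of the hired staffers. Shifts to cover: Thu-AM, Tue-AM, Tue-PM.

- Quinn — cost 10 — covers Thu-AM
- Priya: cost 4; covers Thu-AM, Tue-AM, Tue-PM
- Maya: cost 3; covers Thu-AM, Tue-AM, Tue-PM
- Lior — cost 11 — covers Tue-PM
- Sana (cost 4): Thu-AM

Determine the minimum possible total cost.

Maya alone covers Thu-AM, Tue-AM, Tue-PM — every shift.
Total cost: 3.

3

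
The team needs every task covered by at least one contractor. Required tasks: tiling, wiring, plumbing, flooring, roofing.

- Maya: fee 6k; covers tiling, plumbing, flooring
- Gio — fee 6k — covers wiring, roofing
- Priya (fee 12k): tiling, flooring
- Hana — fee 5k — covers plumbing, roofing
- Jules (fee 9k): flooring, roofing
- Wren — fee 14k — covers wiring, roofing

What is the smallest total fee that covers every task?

Choose Maya and Gio: together they cover tiling, wiring, plumbing, flooring, roofing — every task.
Total fee: 6 + 6 = 12.
No cover costs less than 12.

12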